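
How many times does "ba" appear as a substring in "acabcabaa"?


Searching for "ba" in "acabcabaa"
Scanning each position:
  Position 0: "ac" => no
  Position 1: "ca" => no
  Position 2: "ab" => no
  Position 3: "bc" => no
  Position 4: "ca" => no
  Position 5: "ab" => no
  Position 6: "ba" => MATCH
  Position 7: "aa" => no
Total occurrences: 1

1


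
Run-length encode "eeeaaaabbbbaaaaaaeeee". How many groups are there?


Input: eeeaaaabbbbaaaaaaeeee
Scanning for consecutive runs:
  Group 1: 'e' x 3 (positions 0-2)
  Group 2: 'a' x 4 (positions 3-6)
  Group 3: 'b' x 4 (positions 7-10)
  Group 4: 'a' x 6 (positions 11-16)
  Group 5: 'e' x 4 (positions 17-20)
Total groups: 5

5


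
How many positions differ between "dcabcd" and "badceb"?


Comparing "dcabcd" and "badceb" position by position:
  Position 0: 'd' vs 'b' => DIFFER
  Position 1: 'c' vs 'a' => DIFFER
  Position 2: 'a' vs 'd' => DIFFER
  Position 3: 'b' vs 'c' => DIFFER
  Position 4: 'c' vs 'e' => DIFFER
  Position 5: 'd' vs 'b' => DIFFER
Positions that differ: 6

6


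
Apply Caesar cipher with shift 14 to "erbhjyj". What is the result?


Caesar cipher: shift "erbhjyj" by 14
  'e' (pos 4) + 14 = pos 18 = 's'
  'r' (pos 17) + 14 = pos 5 = 'f'
  'b' (pos 1) + 14 = pos 15 = 'p'
  'h' (pos 7) + 14 = pos 21 = 'v'
  'j' (pos 9) + 14 = pos 23 = 'x'
  'y' (pos 24) + 14 = pos 12 = 'm'
  'j' (pos 9) + 14 = pos 23 = 'x'
Result: sfpvxmx

sfpvxmx


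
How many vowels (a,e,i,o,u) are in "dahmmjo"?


Input: dahmmjo
Checking each character:
  'd' at position 0: consonant
  'a' at position 1: vowel (running total: 1)
  'h' at position 2: consonant
  'm' at position 3: consonant
  'm' at position 4: consonant
  'j' at position 5: consonant
  'o' at position 6: vowel (running total: 2)
Total vowels: 2

2


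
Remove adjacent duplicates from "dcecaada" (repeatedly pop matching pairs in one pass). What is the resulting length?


Input: dcecaada
Stack-based adjacent duplicate removal:
  Read 'd': push. Stack: d
  Read 'c': push. Stack: dc
  Read 'e': push. Stack: dce
  Read 'c': push. Stack: dcec
  Read 'a': push. Stack: dceca
  Read 'a': matches stack top 'a' => pop. Stack: dcec
  Read 'd': push. Stack: dcecd
  Read 'a': push. Stack: dcecda
Final stack: "dcecda" (length 6)

6


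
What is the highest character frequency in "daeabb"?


Input: daeabb
Character counts:
  'a': 2
  'b': 2
  'd': 1
  'e': 1
Maximum frequency: 2

2


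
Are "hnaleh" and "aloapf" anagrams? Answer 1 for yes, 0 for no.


Strings: "hnaleh", "aloapf"
Sorted first:  aehhln
Sorted second: aaflop
Differ at position 1: 'e' vs 'a' => not anagrams

0


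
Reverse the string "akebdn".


Input: akebdn
Reading characters right to left:
  Position 5: 'n'
  Position 4: 'd'
  Position 3: 'b'
  Position 2: 'e'
  Position 1: 'k'
  Position 0: 'a'
Reversed: ndbeka

ndbeka


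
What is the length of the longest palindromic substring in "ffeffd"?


Input: "ffeffd"
Checking substrings for palindromes:
  [0:5] "ffeff" (len 5) => palindrome
  [1:4] "fef" (len 3) => palindrome
  [0:2] "ff" (len 2) => palindrome
  [3:5] "ff" (len 2) => palindrome
Longest palindromic substring: "ffeff" with length 5

5


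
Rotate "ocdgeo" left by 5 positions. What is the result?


Input: "ocdgeo", rotate left by 5
First 5 characters: "ocdge"
Remaining characters: "o"
Concatenate remaining + first: "o" + "ocdge" = "oocdge"

oocdge


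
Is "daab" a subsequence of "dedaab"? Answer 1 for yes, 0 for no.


Check if "daab" is a subsequence of "dedaab"
Greedy scan:
  Position 0 ('d'): matches sub[0] = 'd'
  Position 1 ('e'): no match needed
  Position 2 ('d'): no match needed
  Position 3 ('a'): matches sub[1] = 'a'
  Position 4 ('a'): matches sub[2] = 'a'
  Position 5 ('b'): matches sub[3] = 'b'
All 4 characters matched => is a subsequence

1


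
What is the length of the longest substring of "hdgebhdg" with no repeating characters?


Input: "hdgebhdg"
Sliding window (track last position of each char):
  Position 0 ('h'): window [0,0] length 1 -- new best
  Position 1 ('d'): window [0,1] length 2 -- new best
  Position 2 ('g'): window [0,2] length 3 -- new best
  Position 3 ('e'): window [0,3] length 4 -- new best
  Position 4 ('b'): window [0,4] length 5 -- new best
  Position 5 ('h'): repeat (last at 0), move window start to 1
  Position 5 ('h'): window [1,5] length 5
  Position 6 ('d'): repeat (last at 1), move window start to 2
  Position 6 ('d'): window [2,6] length 5
  Position 7 ('g'): repeat (last at 2), move window start to 3
  Position 7 ('g'): window [3,7] length 5
Longest substring with no repeats: "hdgeb" with length 5

5


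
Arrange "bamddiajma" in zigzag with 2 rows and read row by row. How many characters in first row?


Zigzag "bamddiajma" into 2 rows:
Placing characters:
  'b' => row 0
  'a' => row 1
  'm' => row 0
  'd' => row 1
  'd' => row 0
  'i' => row 1
  'a' => row 0
  'j' => row 1
  'm' => row 0
  'a' => row 1
Rows:
  Row 0: "bmdam"
  Row 1: "adija"
First row length: 5

5


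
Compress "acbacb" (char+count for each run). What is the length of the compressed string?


Input: acbacb
Runs:
  'a' x 1 => "a1"
  'c' x 1 => "c1"
  'b' x 1 => "b1"
  'a' x 1 => "a1"
  'c' x 1 => "c1"
  'b' x 1 => "b1"
Compressed: "a1c1b1a1c1b1"
Compressed length: 12

12


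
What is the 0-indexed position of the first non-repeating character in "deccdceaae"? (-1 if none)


Input: deccdceaae
Character frequencies:
  'a': 2
  'c': 3
  'd': 2
  'e': 3
Scanning left to right for freq == 1:
  Position 0 ('d'): freq=2, skip
  Position 1 ('e'): freq=3, skip
  Position 2 ('c'): freq=3, skip
  Position 3 ('c'): freq=3, skip
  Position 4 ('d'): freq=2, skip
  Position 5 ('c'): freq=3, skip
  Position 6 ('e'): freq=3, skip
  Position 7 ('a'): freq=2, skip
  Position 8 ('a'): freq=2, skip
  Position 9 ('e'): freq=3, skip
  No unique character found => answer = -1

-1


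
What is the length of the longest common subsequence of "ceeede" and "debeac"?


LCS of "ceeede" and "debeac"
DP table:
           d    e    b    e    a    c
      0    0    0    0    0    0    0
  c   0    0    0    0    0    0    1
  e   0    0    1    1    1    1    1
  e   0    0    1    1    2    2    2
  e   0    0    1    1    2    2    2
  d   0    1    1    1    2    2    2
  e   0    1    2    2    2    2    2
LCS length = dp[6][6] = 2

2


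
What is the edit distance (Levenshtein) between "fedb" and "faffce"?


Computing edit distance: "fedb" -> "faffce"
DP table:
           f    a    f    f    c    e
      0    1    2    3    4    5    6
  f   1    0    1    2    3    4    5
  e   2    1    1    2    3    4    4
  d   3    2    2    2    3    4    5
  b   4    3    3    3    3    4    5
Edit distance = dp[4][6] = 5

5


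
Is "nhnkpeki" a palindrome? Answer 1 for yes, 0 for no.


Input: nhnkpeki
Reversed: ikepknhn
  Compare pos 0 ('n') with pos 7 ('i'): MISMATCH
  Compare pos 1 ('h') with pos 6 ('k'): MISMATCH
  Compare pos 2 ('n') with pos 5 ('e'): MISMATCH
  Compare pos 3 ('k') with pos 4 ('p'): MISMATCH
Result: not a palindrome

0


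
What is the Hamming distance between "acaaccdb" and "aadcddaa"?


Comparing "acaaccdb" and "aadcddaa" position by position:
  Position 0: 'a' vs 'a' => same
  Position 1: 'c' vs 'a' => differ
  Position 2: 'a' vs 'd' => differ
  Position 3: 'a' vs 'c' => differ
  Position 4: 'c' vs 'd' => differ
  Position 5: 'c' vs 'd' => differ
  Position 6: 'd' vs 'a' => differ
  Position 7: 'b' vs 'a' => differ
Total differences (Hamming distance): 7

7


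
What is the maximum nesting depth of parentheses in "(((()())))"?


Input: "(((()())))"
Tracking depth:
  Position 0 '(': depth becomes 1
  Position 1 '(': depth becomes 2
  Position 2 '(': depth becomes 3
  Position 3 '(': depth becomes 4
  Position 4 ')': depth becomes 3
  Position 5 '(': depth becomes 4
  Position 6 ')': depth becomes 3
  Position 7 ')': depth becomes 2
  Position 8 ')': depth becomes 1
  Position 9 ')': depth becomes 0
Maximum depth reached: 4

4


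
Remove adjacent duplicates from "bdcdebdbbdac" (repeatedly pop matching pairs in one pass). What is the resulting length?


Input: bdcdebdbbdac
Stack-based adjacent duplicate removal:
  Read 'b': push. Stack: b
  Read 'd': push. Stack: bd
  Read 'c': push. Stack: bdc
  Read 'd': push. Stack: bdcd
  Read 'e': push. Stack: bdcde
  Read 'b': push. Stack: bdcdeb
  Read 'd': push. Stack: bdcdebd
  Read 'b': push. Stack: bdcdebdb
  Read 'b': matches stack top 'b' => pop. Stack: bdcdebd
  Read 'd': matches stack top 'd' => pop. Stack: bdcdeb
  Read 'a': push. Stack: bdcdeba
  Read 'c': push. Stack: bdcdebac
Final stack: "bdcdebac" (length 8)

8


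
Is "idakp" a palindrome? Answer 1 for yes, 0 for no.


Input: idakp
Reversed: pkadi
  Compare pos 0 ('i') with pos 4 ('p'): MISMATCH
  Compare pos 1 ('d') with pos 3 ('k'): MISMATCH
Result: not a palindrome

0


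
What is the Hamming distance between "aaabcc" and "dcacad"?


Comparing "aaabcc" and "dcacad" position by position:
  Position 0: 'a' vs 'd' => differ
  Position 1: 'a' vs 'c' => differ
  Position 2: 'a' vs 'a' => same
  Position 3: 'b' vs 'c' => differ
  Position 4: 'c' vs 'a' => differ
  Position 5: 'c' vs 'd' => differ
Total differences (Hamming distance): 5

5


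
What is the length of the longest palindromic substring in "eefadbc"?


Input: "eefadbc"
Checking substrings for palindromes:
  [0:2] "ee" (len 2) => palindrome
Longest palindromic substring: "ee" with length 2

2


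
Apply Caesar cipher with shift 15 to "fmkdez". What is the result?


Caesar cipher: shift "fmkdez" by 15
  'f' (pos 5) + 15 = pos 20 = 'u'
  'm' (pos 12) + 15 = pos 1 = 'b'
  'k' (pos 10) + 15 = pos 25 = 'z'
  'd' (pos 3) + 15 = pos 18 = 's'
  'e' (pos 4) + 15 = pos 19 = 't'
  'z' (pos 25) + 15 = pos 14 = 'o'
Result: ubzsto

ubzsto


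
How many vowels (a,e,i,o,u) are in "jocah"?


Input: jocah
Checking each character:
  'j' at position 0: consonant
  'o' at position 1: vowel (running total: 1)
  'c' at position 2: consonant
  'a' at position 3: vowel (running total: 2)
  'h' at position 4: consonant
Total vowels: 2

2


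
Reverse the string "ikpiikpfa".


Input: ikpiikpfa
Reading characters right to left:
  Position 8: 'a'
  Position 7: 'f'
  Position 6: 'p'
  Position 5: 'k'
  Position 4: 'i'
  Position 3: 'i'
  Position 2: 'p'
  Position 1: 'k'
  Position 0: 'i'
Reversed: afpkiipki

afpkiipki


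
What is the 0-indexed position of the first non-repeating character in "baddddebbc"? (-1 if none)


Input: baddddebbc
Character frequencies:
  'a': 1
  'b': 3
  'c': 1
  'd': 4
  'e': 1
Scanning left to right for freq == 1:
  Position 0 ('b'): freq=3, skip
  Position 1 ('a'): unique! => answer = 1

1


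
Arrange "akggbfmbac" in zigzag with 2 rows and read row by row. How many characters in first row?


Zigzag "akggbfmbac" into 2 rows:
Placing characters:
  'a' => row 0
  'k' => row 1
  'g' => row 0
  'g' => row 1
  'b' => row 0
  'f' => row 1
  'm' => row 0
  'b' => row 1
  'a' => row 0
  'c' => row 1
Rows:
  Row 0: "agbma"
  Row 1: "kgfbc"
First row length: 5

5


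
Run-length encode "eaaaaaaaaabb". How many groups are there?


Input: eaaaaaaaaabb
Scanning for consecutive runs:
  Group 1: 'e' x 1 (positions 0-0)
  Group 2: 'a' x 9 (positions 1-9)
  Group 3: 'b' x 2 (positions 10-11)
Total groups: 3

3


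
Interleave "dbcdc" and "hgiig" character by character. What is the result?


Interleaving "dbcdc" and "hgiig":
  Position 0: 'd' from first, 'h' from second => "dh"
  Position 1: 'b' from first, 'g' from second => "bg"
  Position 2: 'c' from first, 'i' from second => "ci"
  Position 3: 'd' from first, 'i' from second => "di"
  Position 4: 'c' from first, 'g' from second => "cg"
Result: dhbgcidicg

dhbgcidicg


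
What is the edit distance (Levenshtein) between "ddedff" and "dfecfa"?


Computing edit distance: "ddedff" -> "dfecfa"
DP table:
           d    f    e    c    f    a
      0    1    2    3    4    5    6
  d   1    0    1    2    3    4    5
  d   2    1    1    2    3    4    5
  e   3    2    2    1    2    3    4
  d   4    3    3    2    2    3    4
  f   5    4    3    3    3    2    3
  f   6    5    4    4    4    3    3
Edit distance = dp[6][6] = 3

3


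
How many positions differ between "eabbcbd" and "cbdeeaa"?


Comparing "eabbcbd" and "cbdeeaa" position by position:
  Position 0: 'e' vs 'c' => DIFFER
  Position 1: 'a' vs 'b' => DIFFER
  Position 2: 'b' vs 'd' => DIFFER
  Position 3: 'b' vs 'e' => DIFFER
  Position 4: 'c' vs 'e' => DIFFER
  Position 5: 'b' vs 'a' => DIFFER
  Position 6: 'd' vs 'a' => DIFFER
Positions that differ: 7

7


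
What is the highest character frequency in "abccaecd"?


Input: abccaecd
Character counts:
  'a': 2
  'b': 1
  'c': 3
  'd': 1
  'e': 1
Maximum frequency: 3

3


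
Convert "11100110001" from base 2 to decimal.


Input: "11100110001" in base 2
Positional expansion:
  Digit '1' (value 1) x 2^10 = 1024
  Digit '1' (value 1) x 2^9 = 512
  Digit '1' (value 1) x 2^8 = 256
  Digit '0' (value 0) x 2^7 = 0
  Digit '0' (value 0) x 2^6 = 0
  Digit '1' (value 1) x 2^5 = 32
  Digit '1' (value 1) x 2^4 = 16
  Digit '0' (value 0) x 2^3 = 0
  Digit '0' (value 0) x 2^2 = 0
  Digit '0' (value 0) x 2^1 = 0
  Digit '1' (value 1) x 2^0 = 1
Sum = 1841

1841


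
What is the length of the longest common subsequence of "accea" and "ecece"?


LCS of "accea" and "ecece"
DP table:
           e    c    e    c    e
      0    0    0    0    0    0
  a   0    0    0    0    0    0
  c   0    0    1    1    1    1
  c   0    0    1    1    2    2
  e   0    1    1    2    2    3
  a   0    1    1    2    2    3
LCS length = dp[5][5] = 3

3


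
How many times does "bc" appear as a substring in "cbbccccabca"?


Searching for "bc" in "cbbccccabca"
Scanning each position:
  Position 0: "cb" => no
  Position 1: "bb" => no
  Position 2: "bc" => MATCH
  Position 3: "cc" => no
  Position 4: "cc" => no
  Position 5: "cc" => no
  Position 6: "ca" => no
  Position 7: "ab" => no
  Position 8: "bc" => MATCH
  Position 9: "ca" => no
Total occurrences: 2

2


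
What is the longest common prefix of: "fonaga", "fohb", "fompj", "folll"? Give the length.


Words: fonaga, fohb, fompj, folll
  Position 0: all 'f' => match
  Position 1: all 'o' => match
  Position 2: ('n', 'h', 'm', 'l') => mismatch, stop
LCP = "fo" (length 2)

2


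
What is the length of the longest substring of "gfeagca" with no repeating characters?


Input: "gfeagca"
Sliding window (track last position of each char):
  Position 0 ('g'): window [0,0] length 1 -- new best
  Position 1 ('f'): window [0,1] length 2 -- new best
  Position 2 ('e'): window [0,2] length 3 -- new best
  Position 3 ('a'): window [0,3] length 4 -- new best
  Position 4 ('g'): repeat (last at 0), move window start to 1
  Position 4 ('g'): window [1,4] length 4
  Position 5 ('c'): window [1,5] length 5 -- new best
  Position 6 ('a'): repeat (last at 3), move window start to 4
  Position 6 ('a'): window [4,6] length 3
Longest substring with no repeats: "feagc" with length 5

5


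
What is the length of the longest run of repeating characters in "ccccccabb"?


Input: "ccccccabb"
Scanning for longest run:
  Position 1 ('c'): continues run of 'c', length=2
  Position 2 ('c'): continues run of 'c', length=3
  Position 3 ('c'): continues run of 'c', length=4
  Position 4 ('c'): continues run of 'c', length=5
  Position 5 ('c'): continues run of 'c', length=6
  Position 6 ('a'): new char, reset run to 1
  Position 7 ('b'): new char, reset run to 1
  Position 8 ('b'): continues run of 'b', length=2
Longest run: 'c' with length 6

6


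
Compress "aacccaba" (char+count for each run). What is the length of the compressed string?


Input: aacccaba
Runs:
  'a' x 2 => "a2"
  'c' x 3 => "c3"
  'a' x 1 => "a1"
  'b' x 1 => "b1"
  'a' x 1 => "a1"
Compressed: "a2c3a1b1a1"
Compressed length: 10

10


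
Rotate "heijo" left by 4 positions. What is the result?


Input: "heijo", rotate left by 4
First 4 characters: "heij"
Remaining characters: "o"
Concatenate remaining + first: "o" + "heij" = "oheij"

oheij


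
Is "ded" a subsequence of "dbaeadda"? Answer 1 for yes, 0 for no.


Check if "ded" is a subsequence of "dbaeadda"
Greedy scan:
  Position 0 ('d'): matches sub[0] = 'd'
  Position 1 ('b'): no match needed
  Position 2 ('a'): no match needed
  Position 3 ('e'): matches sub[1] = 'e'
  Position 4 ('a'): no match needed
  Position 5 ('d'): matches sub[2] = 'd'
  Position 6 ('d'): no match needed
  Position 7 ('a'): no match needed
All 3 characters matched => is a subsequence

1


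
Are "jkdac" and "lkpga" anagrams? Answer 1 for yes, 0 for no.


Strings: "jkdac", "lkpga"
Sorted first:  acdjk
Sorted second: agklp
Differ at position 1: 'c' vs 'g' => not anagrams

0


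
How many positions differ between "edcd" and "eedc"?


Comparing "edcd" and "eedc" position by position:
  Position 0: 'e' vs 'e' => same
  Position 1: 'd' vs 'e' => DIFFER
  Position 2: 'c' vs 'd' => DIFFER
  Position 3: 'd' vs 'c' => DIFFER
Positions that differ: 3

3


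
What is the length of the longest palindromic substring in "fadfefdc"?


Input: "fadfefdc"
Checking substrings for palindromes:
  [2:7] "dfefd" (len 5) => palindrome
  [3:6] "fef" (len 3) => palindrome
Longest palindromic substring: "dfefd" with length 5

5


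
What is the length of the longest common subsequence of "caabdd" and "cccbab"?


LCS of "caabdd" and "cccbab"
DP table:
           c    c    c    b    a    b
      0    0    0    0    0    0    0
  c   0    1    1    1    1    1    1
  a   0    1    1    1    1    2    2
  a   0    1    1    1    1    2    2
  b   0    1    1    1    2    2    3
  d   0    1    1    1    2    2    3
  d   0    1    1    1    2    2    3
LCS length = dp[6][6] = 3

3


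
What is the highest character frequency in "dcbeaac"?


Input: dcbeaac
Character counts:
  'a': 2
  'b': 1
  'c': 2
  'd': 1
  'e': 1
Maximum frequency: 2

2


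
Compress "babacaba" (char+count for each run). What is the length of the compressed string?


Input: babacaba
Runs:
  'b' x 1 => "b1"
  'a' x 1 => "a1"
  'b' x 1 => "b1"
  'a' x 1 => "a1"
  'c' x 1 => "c1"
  'a' x 1 => "a1"
  'b' x 1 => "b1"
  'a' x 1 => "a1"
Compressed: "b1a1b1a1c1a1b1a1"
Compressed length: 16

16


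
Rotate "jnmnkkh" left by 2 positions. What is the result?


Input: "jnmnkkh", rotate left by 2
First 2 characters: "jn"
Remaining characters: "mnkkh"
Concatenate remaining + first: "mnkkh" + "jn" = "mnkkhjn"

mnkkhjn


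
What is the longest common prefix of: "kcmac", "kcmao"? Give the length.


Words: kcmac, kcmao
  Position 0: all 'k' => match
  Position 1: all 'c' => match
  Position 2: all 'm' => match
  Position 3: all 'a' => match
  Position 4: ('c', 'o') => mismatch, stop
LCP = "kcma" (length 4)

4


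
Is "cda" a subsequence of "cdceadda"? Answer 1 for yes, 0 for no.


Check if "cda" is a subsequence of "cdceadda"
Greedy scan:
  Position 0 ('c'): matches sub[0] = 'c'
  Position 1 ('d'): matches sub[1] = 'd'
  Position 2 ('c'): no match needed
  Position 3 ('e'): no match needed
  Position 4 ('a'): matches sub[2] = 'a'
  Position 5 ('d'): no match needed
  Position 6 ('d'): no match needed
  Position 7 ('a'): no match needed
All 3 characters matched => is a subsequence

1


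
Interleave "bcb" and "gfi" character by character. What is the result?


Interleaving "bcb" and "gfi":
  Position 0: 'b' from first, 'g' from second => "bg"
  Position 1: 'c' from first, 'f' from second => "cf"
  Position 2: 'b' from first, 'i' from second => "bi"
Result: bgcfbi

bgcfbi


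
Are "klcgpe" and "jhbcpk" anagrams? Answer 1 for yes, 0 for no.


Strings: "klcgpe", "jhbcpk"
Sorted first:  cegklp
Sorted second: bchjkp
Differ at position 0: 'c' vs 'b' => not anagrams

0


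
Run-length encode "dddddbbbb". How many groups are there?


Input: dddddbbbb
Scanning for consecutive runs:
  Group 1: 'd' x 5 (positions 0-4)
  Group 2: 'b' x 4 (positions 5-8)
Total groups: 2

2


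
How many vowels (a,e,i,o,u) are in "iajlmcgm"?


Input: iajlmcgm
Checking each character:
  'i' at position 0: vowel (running total: 1)
  'a' at position 1: vowel (running total: 2)
  'j' at position 2: consonant
  'l' at position 3: consonant
  'm' at position 4: consonant
  'c' at position 5: consonant
  'g' at position 6: consonant
  'm' at position 7: consonant
Total vowels: 2

2


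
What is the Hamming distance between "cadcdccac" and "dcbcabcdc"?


Comparing "cadcdccac" and "dcbcabcdc" position by position:
  Position 0: 'c' vs 'd' => differ
  Position 1: 'a' vs 'c' => differ
  Position 2: 'd' vs 'b' => differ
  Position 3: 'c' vs 'c' => same
  Position 4: 'd' vs 'a' => differ
  Position 5: 'c' vs 'b' => differ
  Position 6: 'c' vs 'c' => same
  Position 7: 'a' vs 'd' => differ
  Position 8: 'c' vs 'c' => same
Total differences (Hamming distance): 6

6


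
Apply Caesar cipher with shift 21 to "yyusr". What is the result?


Caesar cipher: shift "yyusr" by 21
  'y' (pos 24) + 21 = pos 19 = 't'
  'y' (pos 24) + 21 = pos 19 = 't'
  'u' (pos 20) + 21 = pos 15 = 'p'
  's' (pos 18) + 21 = pos 13 = 'n'
  'r' (pos 17) + 21 = pos 12 = 'm'
Result: ttpnm

ttpnm


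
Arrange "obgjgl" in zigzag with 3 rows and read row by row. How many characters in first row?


Zigzag "obgjgl" into 3 rows:
Placing characters:
  'o' => row 0
  'b' => row 1
  'g' => row 2
  'j' => row 1
  'g' => row 0
  'l' => row 1
Rows:
  Row 0: "og"
  Row 1: "bjl"
  Row 2: "g"
First row length: 2

2


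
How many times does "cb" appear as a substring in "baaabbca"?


Searching for "cb" in "baaabbca"
Scanning each position:
  Position 0: "ba" => no
  Position 1: "aa" => no
  Position 2: "aa" => no
  Position 3: "ab" => no
  Position 4: "bb" => no
  Position 5: "bc" => no
  Position 6: "ca" => no
Total occurrences: 0

0


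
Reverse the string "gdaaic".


Input: gdaaic
Reading characters right to left:
  Position 5: 'c'
  Position 4: 'i'
  Position 3: 'a'
  Position 2: 'a'
  Position 1: 'd'
  Position 0: 'g'
Reversed: ciaadg

ciaadg


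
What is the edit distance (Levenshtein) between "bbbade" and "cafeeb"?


Computing edit distance: "bbbade" -> "cafeeb"
DP table:
           c    a    f    e    e    b
      0    1    2    3    4    5    6
  b   1    1    2    3    4    5    5
  b   2    2    2    3    4    5    5
  b   3    3    3    3    4    5    5
  a   4    4    3    4    4    5    6
  d   5    5    4    4    5    5    6
  e   6    6    5    5    4    5    6
Edit distance = dp[6][6] = 6

6


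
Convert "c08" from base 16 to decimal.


Input: "c08" in base 16
Positional expansion:
  Digit 'c' (value 12) x 16^2 = 3072
  Digit '0' (value 0) x 16^1 = 0
  Digit '8' (value 8) x 16^0 = 8
Sum = 3080

3080


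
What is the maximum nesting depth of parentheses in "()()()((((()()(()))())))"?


Input: "()()()((((()()(()))())))"
Tracking depth:
  Position 0 '(': depth becomes 1
  Position 1 ')': depth becomes 0
  Position 2 '(': depth becomes 1
  Position 3 ')': depth becomes 0
  Position 4 '(': depth becomes 1
  Position 5 ')': depth becomes 0
  Position 6 '(': depth becomes 1
  Position 7 '(': depth becomes 2
  Position 8 '(': depth becomes 3
  Position 9 '(': depth becomes 4
  Position 10 '(': depth becomes 5
  Position 11 ')': depth becomes 4
  Position 12 '(': depth becomes 5
  Position 13 ')': depth becomes 4
  Position 14 '(': depth becomes 5
  Position 15 '(': depth becomes 6
  Position 16 ')': depth becomes 5
  Position 17 ')': depth becomes 4
  Position 18 ')': depth becomes 3
  Position 19 '(': depth becomes 4
  Position 20 ')': depth becomes 3
  Position 21 ')': depth becomes 2
  Position 22 ')': depth becomes 1
  Position 23 ')': depth becomes 0
Maximum depth reached: 6

6


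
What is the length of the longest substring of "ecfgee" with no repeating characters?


Input: "ecfgee"
Sliding window (track last position of each char):
  Position 0 ('e'): window [0,0] length 1 -- new best
  Position 1 ('c'): window [0,1] length 2 -- new best
  Position 2 ('f'): window [0,2] length 3 -- new best
  Position 3 ('g'): window [0,3] length 4 -- new best
  Position 4 ('e'): repeat (last at 0), move window start to 1
  Position 4 ('e'): window [1,4] length 4
  Position 5 ('e'): repeat (last at 4), move window start to 5
  Position 5 ('e'): window [5,5] length 1
Longest substring with no repeats: "ecfg" with length 4

4


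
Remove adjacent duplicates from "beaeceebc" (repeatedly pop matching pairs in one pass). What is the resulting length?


Input: beaeceebc
Stack-based adjacent duplicate removal:
  Read 'b': push. Stack: b
  Read 'e': push. Stack: be
  Read 'a': push. Stack: bea
  Read 'e': push. Stack: beae
  Read 'c': push. Stack: beaec
  Read 'e': push. Stack: beaece
  Read 'e': matches stack top 'e' => pop. Stack: beaec
  Read 'b': push. Stack: beaecb
  Read 'c': push. Stack: beaecbc
Final stack: "beaecbc" (length 7)

7


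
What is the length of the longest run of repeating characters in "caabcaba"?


Input: "caabcaba"
Scanning for longest run:
  Position 1 ('a'): new char, reset run to 1
  Position 2 ('a'): continues run of 'a', length=2
  Position 3 ('b'): new char, reset run to 1
  Position 4 ('c'): new char, reset run to 1
  Position 5 ('a'): new char, reset run to 1
  Position 6 ('b'): new char, reset run to 1
  Position 7 ('a'): new char, reset run to 1
Longest run: 'a' with length 2

2


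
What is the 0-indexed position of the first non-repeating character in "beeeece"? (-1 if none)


Input: beeeece
Character frequencies:
  'b': 1
  'c': 1
  'e': 5
Scanning left to right for freq == 1:
  Position 0 ('b'): unique! => answer = 0

0


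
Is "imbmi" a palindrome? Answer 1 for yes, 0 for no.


Input: imbmi
Reversed: imbmi
  Compare pos 0 ('i') with pos 4 ('i'): match
  Compare pos 1 ('m') with pos 3 ('m'): match
Result: palindrome

1


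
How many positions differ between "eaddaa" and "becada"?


Comparing "eaddaa" and "becada" position by position:
  Position 0: 'e' vs 'b' => DIFFER
  Position 1: 'a' vs 'e' => DIFFER
  Position 2: 'd' vs 'c' => DIFFER
  Position 3: 'd' vs 'a' => DIFFER
  Position 4: 'a' vs 'd' => DIFFER
  Position 5: 'a' vs 'a' => same
Positions that differ: 5

5


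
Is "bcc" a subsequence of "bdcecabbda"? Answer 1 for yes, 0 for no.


Check if "bcc" is a subsequence of "bdcecabbda"
Greedy scan:
  Position 0 ('b'): matches sub[0] = 'b'
  Position 1 ('d'): no match needed
  Position 2 ('c'): matches sub[1] = 'c'
  Position 3 ('e'): no match needed
  Position 4 ('c'): matches sub[2] = 'c'
  Position 5 ('a'): no match needed
  Position 6 ('b'): no match needed
  Position 7 ('b'): no match needed
  Position 8 ('d'): no match needed
  Position 9 ('a'): no match needed
All 3 characters matched => is a subsequence

1


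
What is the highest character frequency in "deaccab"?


Input: deaccab
Character counts:
  'a': 2
  'b': 1
  'c': 2
  'd': 1
  'e': 1
Maximum frequency: 2

2


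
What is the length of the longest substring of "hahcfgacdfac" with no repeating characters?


Input: "hahcfgacdfac"
Sliding window (track last position of each char):
  Position 0 ('h'): window [0,0] length 1 -- new best
  Position 1 ('a'): window [0,1] length 2 -- new best
  Position 2 ('h'): repeat (last at 0), move window start to 1
  Position 2 ('h'): window [1,2] length 2
  Position 3 ('c'): window [1,3] length 3 -- new best
  Position 4 ('f'): window [1,4] length 4 -- new best
  Position 5 ('g'): window [1,5] length 5 -- new best
  Position 6 ('a'): repeat (last at 1), move window start to 2
  Position 6 ('a'): window [2,6] length 5
  Position 7 ('c'): repeat (last at 3), move window start to 4
  Position 7 ('c'): window [4,7] length 4
  Position 8 ('d'): window [4,8] length 5
  Position 9 ('f'): repeat (last at 4), move window start to 5
  Position 9 ('f'): window [5,9] length 5
  Position 10 ('a'): repeat (last at 6), move window start to 7
  Position 10 ('a'): window [7,10] length 4
  Position 11 ('c'): repeat (last at 7), move window start to 8
  Position 11 ('c'): window [8,11] length 4
Longest substring with no repeats: "ahcfg" with length 5

5


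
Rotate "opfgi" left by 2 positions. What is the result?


Input: "opfgi", rotate left by 2
First 2 characters: "op"
Remaining characters: "fgi"
Concatenate remaining + first: "fgi" + "op" = "fgiop"

fgiop


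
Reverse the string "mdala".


Input: mdala
Reading characters right to left:
  Position 4: 'a'
  Position 3: 'l'
  Position 2: 'a'
  Position 1: 'd'
  Position 0: 'm'
Reversed: aladm

aladm


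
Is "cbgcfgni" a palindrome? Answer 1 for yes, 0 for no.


Input: cbgcfgni
Reversed: ingfcgbc
  Compare pos 0 ('c') with pos 7 ('i'): MISMATCH
  Compare pos 1 ('b') with pos 6 ('n'): MISMATCH
  Compare pos 2 ('g') with pos 5 ('g'): match
  Compare pos 3 ('c') with pos 4 ('f'): MISMATCH
Result: not a palindrome

0


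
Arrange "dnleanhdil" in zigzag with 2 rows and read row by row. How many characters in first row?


Zigzag "dnleanhdil" into 2 rows:
Placing characters:
  'd' => row 0
  'n' => row 1
  'l' => row 0
  'e' => row 1
  'a' => row 0
  'n' => row 1
  'h' => row 0
  'd' => row 1
  'i' => row 0
  'l' => row 1
Rows:
  Row 0: "dlahi"
  Row 1: "nendl"
First row length: 5

5


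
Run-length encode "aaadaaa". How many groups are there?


Input: aaadaaa
Scanning for consecutive runs:
  Group 1: 'a' x 3 (positions 0-2)
  Group 2: 'd' x 1 (positions 3-3)
  Group 3: 'a' x 3 (positions 4-6)
Total groups: 3

3


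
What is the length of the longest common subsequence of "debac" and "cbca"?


LCS of "debac" and "cbca"
DP table:
           c    b    c    a
      0    0    0    0    0
  d   0    0    0    0    0
  e   0    0    0    0    0
  b   0    0    1    1    1
  a   0    0    1    1    2
  c   0    1    1    2    2
LCS length = dp[5][4] = 2

2


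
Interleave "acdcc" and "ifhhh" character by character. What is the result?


Interleaving "acdcc" and "ifhhh":
  Position 0: 'a' from first, 'i' from second => "ai"
  Position 1: 'c' from first, 'f' from second => "cf"
  Position 2: 'd' from first, 'h' from second => "dh"
  Position 3: 'c' from first, 'h' from second => "ch"
  Position 4: 'c' from first, 'h' from second => "ch"
Result: aicfdhchch

aicfdhchch


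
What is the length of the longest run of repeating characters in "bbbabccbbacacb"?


Input: "bbbabccbbacacb"
Scanning for longest run:
  Position 1 ('b'): continues run of 'b', length=2
  Position 2 ('b'): continues run of 'b', length=3
  Position 3 ('a'): new char, reset run to 1
  Position 4 ('b'): new char, reset run to 1
  Position 5 ('c'): new char, reset run to 1
  Position 6 ('c'): continues run of 'c', length=2
  Position 7 ('b'): new char, reset run to 1
  Position 8 ('b'): continues run of 'b', length=2
  Position 9 ('a'): new char, reset run to 1
  Position 10 ('c'): new char, reset run to 1
  Position 11 ('a'): new char, reset run to 1
  Position 12 ('c'): new char, reset run to 1
  Position 13 ('b'): new char, reset run to 1
Longest run: 'b' with length 3

3


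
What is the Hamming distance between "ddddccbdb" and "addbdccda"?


Comparing "ddddccbdb" and "addbdccda" position by position:
  Position 0: 'd' vs 'a' => differ
  Position 1: 'd' vs 'd' => same
  Position 2: 'd' vs 'd' => same
  Position 3: 'd' vs 'b' => differ
  Position 4: 'c' vs 'd' => differ
  Position 5: 'c' vs 'c' => same
  Position 6: 'b' vs 'c' => differ
  Position 7: 'd' vs 'd' => same
  Position 8: 'b' vs 'a' => differ
Total differences (Hamming distance): 5

5


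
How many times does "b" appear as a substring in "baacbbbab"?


Searching for "b" in "baacbbbab"
Scanning each position:
  Position 0: "b" => MATCH
  Position 1: "a" => no
  Position 2: "a" => no
  Position 3: "c" => no
  Position 4: "b" => MATCH
  Position 5: "b" => MATCH
  Position 6: "b" => MATCH
  Position 7: "a" => no
  Position 8: "b" => MATCH
Total occurrences: 5

5


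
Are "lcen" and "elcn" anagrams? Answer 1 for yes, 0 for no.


Strings: "lcen", "elcn"
Sorted first:  celn
Sorted second: celn
Sorted forms match => anagrams

1


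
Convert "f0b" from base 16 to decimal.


Input: "f0b" in base 16
Positional expansion:
  Digit 'f' (value 15) x 16^2 = 3840
  Digit '0' (value 0) x 16^1 = 0
  Digit 'b' (value 11) x 16^0 = 11
Sum = 3851

3851


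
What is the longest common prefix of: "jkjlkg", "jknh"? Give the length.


Words: jkjlkg, jknh
  Position 0: all 'j' => match
  Position 1: all 'k' => match
  Position 2: ('j', 'n') => mismatch, stop
LCP = "jk" (length 2)

2


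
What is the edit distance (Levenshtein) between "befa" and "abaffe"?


Computing edit distance: "befa" -> "abaffe"
DP table:
           a    b    a    f    f    e
      0    1    2    3    4    5    6
  b   1    1    1    2    3    4    5
  e   2    2    2    2    3    4    4
  f   3    3    3    3    2    3    4
  a   4    3    4    3    3    3    4
Edit distance = dp[4][6] = 4

4


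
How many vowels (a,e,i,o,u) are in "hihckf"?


Input: hihckf
Checking each character:
  'h' at position 0: consonant
  'i' at position 1: vowel (running total: 1)
  'h' at position 2: consonant
  'c' at position 3: consonant
  'k' at position 4: consonant
  'f' at position 5: consonant
Total vowels: 1

1


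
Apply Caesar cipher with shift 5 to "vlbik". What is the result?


Caesar cipher: shift "vlbik" by 5
  'v' (pos 21) + 5 = pos 0 = 'a'
  'l' (pos 11) + 5 = pos 16 = 'q'
  'b' (pos 1) + 5 = pos 6 = 'g'
  'i' (pos 8) + 5 = pos 13 = 'n'
  'k' (pos 10) + 5 = pos 15 = 'p'
Result: aqgnp

aqgnp


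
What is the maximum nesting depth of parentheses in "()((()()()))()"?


Input: "()((()()()))()"
Tracking depth:
  Position 0 '(': depth becomes 1
  Position 1 ')': depth becomes 0
  Position 2 '(': depth becomes 1
  Position 3 '(': depth becomes 2
  Position 4 '(': depth becomes 3
  Position 5 ')': depth becomes 2
  Position 6 '(': depth becomes 3
  Position 7 ')': depth becomes 2
  Position 8 '(': depth becomes 3
  Position 9 ')': depth becomes 2
  Position 10 ')': depth becomes 1
  Position 11 ')': depth becomes 0
  Position 12 '(': depth becomes 1
  Position 13 ')': depth becomes 0
Maximum depth reached: 3

3


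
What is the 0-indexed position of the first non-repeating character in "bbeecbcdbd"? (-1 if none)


Input: bbeecbcdbd
Character frequencies:
  'b': 4
  'c': 2
  'd': 2
  'e': 2
Scanning left to right for freq == 1:
  Position 0 ('b'): freq=4, skip
  Position 1 ('b'): freq=4, skip
  Position 2 ('e'): freq=2, skip
  Position 3 ('e'): freq=2, skip
  Position 4 ('c'): freq=2, skip
  Position 5 ('b'): freq=4, skip
  Position 6 ('c'): freq=2, skip
  Position 7 ('d'): freq=2, skip
  Position 8 ('b'): freq=4, skip
  Position 9 ('d'): freq=2, skip
  No unique character found => answer = -1

-1


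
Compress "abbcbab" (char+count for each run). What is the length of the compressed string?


Input: abbcbab
Runs:
  'a' x 1 => "a1"
  'b' x 2 => "b2"
  'c' x 1 => "c1"
  'b' x 1 => "b1"
  'a' x 1 => "a1"
  'b' x 1 => "b1"
Compressed: "a1b2c1b1a1b1"
Compressed length: 12

12


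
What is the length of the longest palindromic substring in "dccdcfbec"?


Input: "dccdcfbec"
Checking substrings for palindromes:
  [0:4] "dccd" (len 4) => palindrome
  [2:5] "cdc" (len 3) => palindrome
  [1:3] "cc" (len 2) => palindrome
Longest palindromic substring: "dccd" with length 4

4


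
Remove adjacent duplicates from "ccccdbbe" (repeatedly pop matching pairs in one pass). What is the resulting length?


Input: ccccdbbe
Stack-based adjacent duplicate removal:
  Read 'c': push. Stack: c
  Read 'c': matches stack top 'c' => pop. Stack: (empty)
  Read 'c': push. Stack: c
  Read 'c': matches stack top 'c' => pop. Stack: (empty)
  Read 'd': push. Stack: d
  Read 'b': push. Stack: db
  Read 'b': matches stack top 'b' => pop. Stack: d
  Read 'e': push. Stack: de
Final stack: "de" (length 2)

2


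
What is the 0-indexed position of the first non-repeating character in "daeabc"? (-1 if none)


Input: daeabc
Character frequencies:
  'a': 2
  'b': 1
  'c': 1
  'd': 1
  'e': 1
Scanning left to right for freq == 1:
  Position 0 ('d'): unique! => answer = 0

0


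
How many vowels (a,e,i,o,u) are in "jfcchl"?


Input: jfcchl
Checking each character:
  'j' at position 0: consonant
  'f' at position 1: consonant
  'c' at position 2: consonant
  'c' at position 3: consonant
  'h' at position 4: consonant
  'l' at position 5: consonant
Total vowels: 0

0


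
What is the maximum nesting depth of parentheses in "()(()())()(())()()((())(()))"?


Input: "()(()())()(())()()((())(()))"
Tracking depth:
  Position 0 '(': depth becomes 1
  Position 1 ')': depth becomes 0
  Position 2 '(': depth becomes 1
  Position 3 '(': depth becomes 2
  Position 4 ')': depth becomes 1
  Position 5 '(': depth becomes 2
  Position 6 ')': depth becomes 1
  Position 7 ')': depth becomes 0
  Position 8 '(': depth becomes 1
  Position 9 ')': depth becomes 0
  Position 10 '(': depth becomes 1
  Position 11 '(': depth becomes 2
  Position 12 ')': depth becomes 1
  Position 13 ')': depth becomes 0
  Position 14 '(': depth becomes 1
  Position 15 ')': depth becomes 0
  Position 16 '(': depth becomes 1
  Position 17 ')': depth becomes 0
  Position 18 '(': depth becomes 1
  Position 19 '(': depth becomes 2
  Position 20 '(': depth becomes 3
  Position 21 ')': depth becomes 2
  Position 22 ')': depth becomes 1
  Position 23 '(': depth becomes 2
  Position 24 '(': depth becomes 3
  Position 25 ')': depth becomes 2
  Position 26 ')': depth becomes 1
  Position 27 ')': depth becomes 0
Maximum depth reached: 3

3


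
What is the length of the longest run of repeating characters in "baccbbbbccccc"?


Input: "baccbbbbccccc"
Scanning for longest run:
  Position 1 ('a'): new char, reset run to 1
  Position 2 ('c'): new char, reset run to 1
  Position 3 ('c'): continues run of 'c', length=2
  Position 4 ('b'): new char, reset run to 1
  Position 5 ('b'): continues run of 'b', length=2
  Position 6 ('b'): continues run of 'b', length=3
  Position 7 ('b'): continues run of 'b', length=4
  Position 8 ('c'): new char, reset run to 1
  Position 9 ('c'): continues run of 'c', length=2
  Position 10 ('c'): continues run of 'c', length=3
  Position 11 ('c'): continues run of 'c', length=4
  Position 12 ('c'): continues run of 'c', length=5
Longest run: 'c' with length 5

5


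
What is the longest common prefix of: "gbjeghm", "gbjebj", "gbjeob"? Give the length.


Words: gbjeghm, gbjebj, gbjeob
  Position 0: all 'g' => match
  Position 1: all 'b' => match
  Position 2: all 'j' => match
  Position 3: all 'e' => match
  Position 4: ('g', 'b', 'o') => mismatch, stop
LCP = "gbje" (length 4)

4


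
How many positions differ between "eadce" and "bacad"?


Comparing "eadce" and "bacad" position by position:
  Position 0: 'e' vs 'b' => DIFFER
  Position 1: 'a' vs 'a' => same
  Position 2: 'd' vs 'c' => DIFFER
  Position 3: 'c' vs 'a' => DIFFER
  Position 4: 'e' vs 'd' => DIFFER
Positions that differ: 4

4


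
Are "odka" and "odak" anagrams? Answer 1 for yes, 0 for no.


Strings: "odka", "odak"
Sorted first:  adko
Sorted second: adko
Sorted forms match => anagrams

1


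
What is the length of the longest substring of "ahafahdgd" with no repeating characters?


Input: "ahafahdgd"
Sliding window (track last position of each char):
  Position 0 ('a'): window [0,0] length 1 -- new best
  Position 1 ('h'): window [0,1] length 2 -- new best
  Position 2 ('a'): repeat (last at 0), move window start to 1
  Position 2 ('a'): window [1,2] length 2
  Position 3 ('f'): window [1,3] length 3 -- new best
  Position 4 ('a'): repeat (last at 2), move window start to 3
  Position 4 ('a'): window [3,4] length 2
  Position 5 ('h'): window [3,5] length 3
  Position 6 ('d'): window [3,6] length 4 -- new best
  Position 7 ('g'): window [3,7] length 5 -- new best
  Position 8 ('d'): repeat (last at 6), move window start to 7
  Position 8 ('d'): window [7,8] length 2
Longest substring with no repeats: "fahdg" with length 5

5
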